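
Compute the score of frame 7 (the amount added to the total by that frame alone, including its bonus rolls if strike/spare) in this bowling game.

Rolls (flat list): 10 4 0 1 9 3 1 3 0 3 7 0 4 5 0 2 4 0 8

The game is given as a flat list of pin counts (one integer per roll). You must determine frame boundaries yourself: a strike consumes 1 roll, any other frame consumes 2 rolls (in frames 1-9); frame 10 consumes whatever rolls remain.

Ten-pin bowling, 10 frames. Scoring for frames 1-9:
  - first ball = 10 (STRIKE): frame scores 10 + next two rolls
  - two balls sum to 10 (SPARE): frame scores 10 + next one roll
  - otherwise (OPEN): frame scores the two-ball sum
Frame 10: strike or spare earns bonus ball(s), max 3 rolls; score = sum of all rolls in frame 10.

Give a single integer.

Answer: 4

Derivation:
Frame 1: STRIKE. 10 + next two rolls (4+0) = 14. Cumulative: 14
Frame 2: OPEN (4+0=4). Cumulative: 18
Frame 3: SPARE (1+9=10). 10 + next roll (3) = 13. Cumulative: 31
Frame 4: OPEN (3+1=4). Cumulative: 35
Frame 5: OPEN (3+0=3). Cumulative: 38
Frame 6: SPARE (3+7=10). 10 + next roll (0) = 10. Cumulative: 48
Frame 7: OPEN (0+4=4). Cumulative: 52
Frame 8: OPEN (5+0=5). Cumulative: 57
Frame 9: OPEN (2+4=6). Cumulative: 63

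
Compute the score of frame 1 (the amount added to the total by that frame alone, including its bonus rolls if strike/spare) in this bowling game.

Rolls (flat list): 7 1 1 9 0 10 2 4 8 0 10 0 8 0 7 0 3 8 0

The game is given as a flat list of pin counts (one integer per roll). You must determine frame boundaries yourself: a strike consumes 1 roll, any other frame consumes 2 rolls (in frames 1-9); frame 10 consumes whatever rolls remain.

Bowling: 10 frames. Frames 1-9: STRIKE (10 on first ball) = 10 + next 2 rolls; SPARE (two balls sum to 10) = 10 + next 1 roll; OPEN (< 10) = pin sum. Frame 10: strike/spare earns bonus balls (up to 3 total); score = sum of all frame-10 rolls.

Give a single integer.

Answer: 8

Derivation:
Frame 1: OPEN (7+1=8). Cumulative: 8
Frame 2: SPARE (1+9=10). 10 + next roll (0) = 10. Cumulative: 18
Frame 3: SPARE (0+10=10). 10 + next roll (2) = 12. Cumulative: 30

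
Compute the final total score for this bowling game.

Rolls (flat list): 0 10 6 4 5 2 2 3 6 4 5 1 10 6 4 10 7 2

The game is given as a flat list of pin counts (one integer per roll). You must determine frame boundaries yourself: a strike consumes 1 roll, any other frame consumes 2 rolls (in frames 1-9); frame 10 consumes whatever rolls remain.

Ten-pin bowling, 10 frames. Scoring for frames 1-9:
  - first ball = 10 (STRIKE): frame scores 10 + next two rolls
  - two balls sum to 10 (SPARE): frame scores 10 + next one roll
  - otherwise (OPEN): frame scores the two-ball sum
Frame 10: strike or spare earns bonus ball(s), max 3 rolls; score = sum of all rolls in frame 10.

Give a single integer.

Answer: 132

Derivation:
Frame 1: SPARE (0+10=10). 10 + next roll (6) = 16. Cumulative: 16
Frame 2: SPARE (6+4=10). 10 + next roll (5) = 15. Cumulative: 31
Frame 3: OPEN (5+2=7). Cumulative: 38
Frame 4: OPEN (2+3=5). Cumulative: 43
Frame 5: SPARE (6+4=10). 10 + next roll (5) = 15. Cumulative: 58
Frame 6: OPEN (5+1=6). Cumulative: 64
Frame 7: STRIKE. 10 + next two rolls (6+4) = 20. Cumulative: 84
Frame 8: SPARE (6+4=10). 10 + next roll (10) = 20. Cumulative: 104
Frame 9: STRIKE. 10 + next two rolls (7+2) = 19. Cumulative: 123
Frame 10: OPEN. Sum of all frame-10 rolls (7+2) = 9. Cumulative: 132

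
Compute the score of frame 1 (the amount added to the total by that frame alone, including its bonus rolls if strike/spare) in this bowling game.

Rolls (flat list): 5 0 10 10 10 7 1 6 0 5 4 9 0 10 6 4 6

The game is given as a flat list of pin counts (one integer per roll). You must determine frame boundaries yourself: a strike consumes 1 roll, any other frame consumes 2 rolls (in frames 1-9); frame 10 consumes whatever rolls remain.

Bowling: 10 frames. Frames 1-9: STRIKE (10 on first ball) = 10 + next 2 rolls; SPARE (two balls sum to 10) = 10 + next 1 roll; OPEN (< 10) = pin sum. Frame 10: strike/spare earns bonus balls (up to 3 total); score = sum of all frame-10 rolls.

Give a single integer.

Frame 1: OPEN (5+0=5). Cumulative: 5
Frame 2: STRIKE. 10 + next two rolls (10+10) = 30. Cumulative: 35
Frame 3: STRIKE. 10 + next two rolls (10+7) = 27. Cumulative: 62

Answer: 5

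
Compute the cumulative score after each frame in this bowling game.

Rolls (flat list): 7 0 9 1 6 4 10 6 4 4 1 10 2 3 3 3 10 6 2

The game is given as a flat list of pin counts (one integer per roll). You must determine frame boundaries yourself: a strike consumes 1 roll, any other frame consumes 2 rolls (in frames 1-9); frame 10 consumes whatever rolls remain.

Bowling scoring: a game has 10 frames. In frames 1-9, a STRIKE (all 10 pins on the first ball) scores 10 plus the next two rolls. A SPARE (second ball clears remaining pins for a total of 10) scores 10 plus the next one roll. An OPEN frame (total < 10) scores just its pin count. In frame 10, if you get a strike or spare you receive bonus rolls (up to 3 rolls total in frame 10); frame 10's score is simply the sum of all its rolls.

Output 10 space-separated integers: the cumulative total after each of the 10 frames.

Frame 1: OPEN (7+0=7). Cumulative: 7
Frame 2: SPARE (9+1=10). 10 + next roll (6) = 16. Cumulative: 23
Frame 3: SPARE (6+4=10). 10 + next roll (10) = 20. Cumulative: 43
Frame 4: STRIKE. 10 + next two rolls (6+4) = 20. Cumulative: 63
Frame 5: SPARE (6+4=10). 10 + next roll (4) = 14. Cumulative: 77
Frame 6: OPEN (4+1=5). Cumulative: 82
Frame 7: STRIKE. 10 + next two rolls (2+3) = 15. Cumulative: 97
Frame 8: OPEN (2+3=5). Cumulative: 102
Frame 9: OPEN (3+3=6). Cumulative: 108
Frame 10: STRIKE. Sum of all frame-10 rolls (10+6+2) = 18. Cumulative: 126

Answer: 7 23 43 63 77 82 97 102 108 126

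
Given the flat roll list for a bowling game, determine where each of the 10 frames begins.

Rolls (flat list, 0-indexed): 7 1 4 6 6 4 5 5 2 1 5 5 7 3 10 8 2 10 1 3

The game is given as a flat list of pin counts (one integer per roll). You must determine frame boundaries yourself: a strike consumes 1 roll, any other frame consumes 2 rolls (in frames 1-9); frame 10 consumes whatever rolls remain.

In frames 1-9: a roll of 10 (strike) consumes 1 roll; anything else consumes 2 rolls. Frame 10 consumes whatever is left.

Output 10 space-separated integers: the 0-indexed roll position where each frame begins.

Answer: 0 2 4 6 8 10 12 14 15 17

Derivation:
Frame 1 starts at roll index 0: rolls=7,1 (sum=8), consumes 2 rolls
Frame 2 starts at roll index 2: rolls=4,6 (sum=10), consumes 2 rolls
Frame 3 starts at roll index 4: rolls=6,4 (sum=10), consumes 2 rolls
Frame 4 starts at roll index 6: rolls=5,5 (sum=10), consumes 2 rolls
Frame 5 starts at roll index 8: rolls=2,1 (sum=3), consumes 2 rolls
Frame 6 starts at roll index 10: rolls=5,5 (sum=10), consumes 2 rolls
Frame 7 starts at roll index 12: rolls=7,3 (sum=10), consumes 2 rolls
Frame 8 starts at roll index 14: roll=10 (strike), consumes 1 roll
Frame 9 starts at roll index 15: rolls=8,2 (sum=10), consumes 2 rolls
Frame 10 starts at roll index 17: 3 remaining rolls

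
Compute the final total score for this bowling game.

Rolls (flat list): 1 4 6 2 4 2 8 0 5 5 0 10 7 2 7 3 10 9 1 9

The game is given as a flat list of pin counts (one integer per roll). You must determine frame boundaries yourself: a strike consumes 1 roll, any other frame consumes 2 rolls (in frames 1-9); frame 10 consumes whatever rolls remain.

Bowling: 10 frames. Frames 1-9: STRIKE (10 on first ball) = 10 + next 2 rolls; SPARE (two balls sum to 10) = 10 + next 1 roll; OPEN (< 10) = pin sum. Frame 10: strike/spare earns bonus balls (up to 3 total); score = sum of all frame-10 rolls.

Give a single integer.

Answer: 122

Derivation:
Frame 1: OPEN (1+4=5). Cumulative: 5
Frame 2: OPEN (6+2=8). Cumulative: 13
Frame 3: OPEN (4+2=6). Cumulative: 19
Frame 4: OPEN (8+0=8). Cumulative: 27
Frame 5: SPARE (5+5=10). 10 + next roll (0) = 10. Cumulative: 37
Frame 6: SPARE (0+10=10). 10 + next roll (7) = 17. Cumulative: 54
Frame 7: OPEN (7+2=9). Cumulative: 63
Frame 8: SPARE (7+3=10). 10 + next roll (10) = 20. Cumulative: 83
Frame 9: STRIKE. 10 + next two rolls (9+1) = 20. Cumulative: 103
Frame 10: SPARE. Sum of all frame-10 rolls (9+1+9) = 19. Cumulative: 122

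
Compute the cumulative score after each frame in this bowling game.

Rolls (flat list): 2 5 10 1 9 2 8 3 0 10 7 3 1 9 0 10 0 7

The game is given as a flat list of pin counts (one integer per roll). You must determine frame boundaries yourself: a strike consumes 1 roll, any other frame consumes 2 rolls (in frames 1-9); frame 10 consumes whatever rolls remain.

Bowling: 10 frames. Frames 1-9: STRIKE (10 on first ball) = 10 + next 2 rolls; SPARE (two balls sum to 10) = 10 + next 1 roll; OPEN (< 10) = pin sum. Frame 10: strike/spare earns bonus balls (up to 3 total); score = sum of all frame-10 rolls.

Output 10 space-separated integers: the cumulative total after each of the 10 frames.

Answer: 7 27 39 52 55 75 86 96 106 113

Derivation:
Frame 1: OPEN (2+5=7). Cumulative: 7
Frame 2: STRIKE. 10 + next two rolls (1+9) = 20. Cumulative: 27
Frame 3: SPARE (1+9=10). 10 + next roll (2) = 12. Cumulative: 39
Frame 4: SPARE (2+8=10). 10 + next roll (3) = 13. Cumulative: 52
Frame 5: OPEN (3+0=3). Cumulative: 55
Frame 6: STRIKE. 10 + next two rolls (7+3) = 20. Cumulative: 75
Frame 7: SPARE (7+3=10). 10 + next roll (1) = 11. Cumulative: 86
Frame 8: SPARE (1+9=10). 10 + next roll (0) = 10. Cumulative: 96
Frame 9: SPARE (0+10=10). 10 + next roll (0) = 10. Cumulative: 106
Frame 10: OPEN. Sum of all frame-10 rolls (0+7) = 7. Cumulative: 113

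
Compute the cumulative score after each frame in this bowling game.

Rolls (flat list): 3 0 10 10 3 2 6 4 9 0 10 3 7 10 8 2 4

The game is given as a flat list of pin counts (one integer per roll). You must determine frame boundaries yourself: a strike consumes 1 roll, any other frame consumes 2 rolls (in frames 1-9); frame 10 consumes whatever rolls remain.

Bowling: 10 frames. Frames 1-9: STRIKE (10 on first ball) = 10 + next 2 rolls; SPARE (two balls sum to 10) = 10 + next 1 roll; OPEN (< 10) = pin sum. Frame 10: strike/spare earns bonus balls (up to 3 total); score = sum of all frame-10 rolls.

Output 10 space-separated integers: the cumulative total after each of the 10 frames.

Frame 1: OPEN (3+0=3). Cumulative: 3
Frame 2: STRIKE. 10 + next two rolls (10+3) = 23. Cumulative: 26
Frame 3: STRIKE. 10 + next two rolls (3+2) = 15. Cumulative: 41
Frame 4: OPEN (3+2=5). Cumulative: 46
Frame 5: SPARE (6+4=10). 10 + next roll (9) = 19. Cumulative: 65
Frame 6: OPEN (9+0=9). Cumulative: 74
Frame 7: STRIKE. 10 + next two rolls (3+7) = 20. Cumulative: 94
Frame 8: SPARE (3+7=10). 10 + next roll (10) = 20. Cumulative: 114
Frame 9: STRIKE. 10 + next two rolls (8+2) = 20. Cumulative: 134
Frame 10: SPARE. Sum of all frame-10 rolls (8+2+4) = 14. Cumulative: 148

Answer: 3 26 41 46 65 74 94 114 134 148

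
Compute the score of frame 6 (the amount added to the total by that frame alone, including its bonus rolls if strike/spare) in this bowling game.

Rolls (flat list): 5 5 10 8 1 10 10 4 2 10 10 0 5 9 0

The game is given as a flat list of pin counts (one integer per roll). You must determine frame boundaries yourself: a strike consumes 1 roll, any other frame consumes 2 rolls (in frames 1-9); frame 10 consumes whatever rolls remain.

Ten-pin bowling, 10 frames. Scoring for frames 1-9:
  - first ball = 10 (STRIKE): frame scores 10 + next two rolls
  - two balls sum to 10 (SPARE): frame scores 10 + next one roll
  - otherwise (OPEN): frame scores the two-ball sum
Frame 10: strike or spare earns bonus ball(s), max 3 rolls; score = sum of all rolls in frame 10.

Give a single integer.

Frame 1: SPARE (5+5=10). 10 + next roll (10) = 20. Cumulative: 20
Frame 2: STRIKE. 10 + next two rolls (8+1) = 19. Cumulative: 39
Frame 3: OPEN (8+1=9). Cumulative: 48
Frame 4: STRIKE. 10 + next two rolls (10+4) = 24. Cumulative: 72
Frame 5: STRIKE. 10 + next two rolls (4+2) = 16. Cumulative: 88
Frame 6: OPEN (4+2=6). Cumulative: 94
Frame 7: STRIKE. 10 + next two rolls (10+0) = 20. Cumulative: 114
Frame 8: STRIKE. 10 + next two rolls (0+5) = 15. Cumulative: 129

Answer: 6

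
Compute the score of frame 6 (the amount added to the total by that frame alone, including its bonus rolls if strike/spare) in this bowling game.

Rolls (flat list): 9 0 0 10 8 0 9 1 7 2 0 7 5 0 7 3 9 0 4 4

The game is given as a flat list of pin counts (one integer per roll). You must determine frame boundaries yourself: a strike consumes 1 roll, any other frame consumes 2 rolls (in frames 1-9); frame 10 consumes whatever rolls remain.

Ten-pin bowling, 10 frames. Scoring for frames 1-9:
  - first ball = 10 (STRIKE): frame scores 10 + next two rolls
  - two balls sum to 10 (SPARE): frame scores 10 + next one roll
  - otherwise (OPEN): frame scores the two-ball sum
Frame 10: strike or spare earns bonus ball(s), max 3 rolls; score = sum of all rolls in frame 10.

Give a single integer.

Answer: 7

Derivation:
Frame 1: OPEN (9+0=9). Cumulative: 9
Frame 2: SPARE (0+10=10). 10 + next roll (8) = 18. Cumulative: 27
Frame 3: OPEN (8+0=8). Cumulative: 35
Frame 4: SPARE (9+1=10). 10 + next roll (7) = 17. Cumulative: 52
Frame 5: OPEN (7+2=9). Cumulative: 61
Frame 6: OPEN (0+7=7). Cumulative: 68
Frame 7: OPEN (5+0=5). Cumulative: 73
Frame 8: SPARE (7+3=10). 10 + next roll (9) = 19. Cumulative: 92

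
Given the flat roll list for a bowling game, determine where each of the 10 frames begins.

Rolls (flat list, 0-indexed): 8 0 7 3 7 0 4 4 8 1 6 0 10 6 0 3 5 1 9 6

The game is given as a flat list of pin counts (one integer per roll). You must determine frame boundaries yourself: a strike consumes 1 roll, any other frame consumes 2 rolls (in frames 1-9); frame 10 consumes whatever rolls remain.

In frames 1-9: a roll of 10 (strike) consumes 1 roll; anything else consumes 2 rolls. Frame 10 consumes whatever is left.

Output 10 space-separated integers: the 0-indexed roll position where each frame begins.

Answer: 0 2 4 6 8 10 12 13 15 17

Derivation:
Frame 1 starts at roll index 0: rolls=8,0 (sum=8), consumes 2 rolls
Frame 2 starts at roll index 2: rolls=7,3 (sum=10), consumes 2 rolls
Frame 3 starts at roll index 4: rolls=7,0 (sum=7), consumes 2 rolls
Frame 4 starts at roll index 6: rolls=4,4 (sum=8), consumes 2 rolls
Frame 5 starts at roll index 8: rolls=8,1 (sum=9), consumes 2 rolls
Frame 6 starts at roll index 10: rolls=6,0 (sum=6), consumes 2 rolls
Frame 7 starts at roll index 12: roll=10 (strike), consumes 1 roll
Frame 8 starts at roll index 13: rolls=6,0 (sum=6), consumes 2 rolls
Frame 9 starts at roll index 15: rolls=3,5 (sum=8), consumes 2 rolls
Frame 10 starts at roll index 17: 3 remaining rolls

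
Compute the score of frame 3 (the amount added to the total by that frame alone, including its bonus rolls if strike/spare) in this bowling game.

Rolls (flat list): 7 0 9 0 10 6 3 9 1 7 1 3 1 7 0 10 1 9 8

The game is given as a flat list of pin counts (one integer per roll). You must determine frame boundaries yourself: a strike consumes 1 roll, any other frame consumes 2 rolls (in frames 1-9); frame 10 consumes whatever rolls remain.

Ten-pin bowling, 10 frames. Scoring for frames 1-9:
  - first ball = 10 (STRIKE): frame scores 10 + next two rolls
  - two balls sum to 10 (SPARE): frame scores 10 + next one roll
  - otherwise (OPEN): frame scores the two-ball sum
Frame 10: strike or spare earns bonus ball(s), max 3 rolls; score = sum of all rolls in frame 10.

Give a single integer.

Frame 1: OPEN (7+0=7). Cumulative: 7
Frame 2: OPEN (9+0=9). Cumulative: 16
Frame 3: STRIKE. 10 + next two rolls (6+3) = 19. Cumulative: 35
Frame 4: OPEN (6+3=9). Cumulative: 44
Frame 5: SPARE (9+1=10). 10 + next roll (7) = 17. Cumulative: 61

Answer: 19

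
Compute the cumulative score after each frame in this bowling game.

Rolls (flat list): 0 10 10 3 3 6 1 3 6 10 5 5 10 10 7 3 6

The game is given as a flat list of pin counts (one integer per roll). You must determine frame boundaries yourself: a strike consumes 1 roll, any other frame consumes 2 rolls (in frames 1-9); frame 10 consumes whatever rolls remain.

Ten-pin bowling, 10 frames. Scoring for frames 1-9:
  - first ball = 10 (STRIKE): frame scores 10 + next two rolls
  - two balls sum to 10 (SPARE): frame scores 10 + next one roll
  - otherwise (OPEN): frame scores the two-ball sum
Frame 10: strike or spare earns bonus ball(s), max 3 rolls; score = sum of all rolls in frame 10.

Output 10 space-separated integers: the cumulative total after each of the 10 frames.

Answer: 20 36 42 49 58 78 98 125 145 161

Derivation:
Frame 1: SPARE (0+10=10). 10 + next roll (10) = 20. Cumulative: 20
Frame 2: STRIKE. 10 + next two rolls (3+3) = 16. Cumulative: 36
Frame 3: OPEN (3+3=6). Cumulative: 42
Frame 4: OPEN (6+1=7). Cumulative: 49
Frame 5: OPEN (3+6=9). Cumulative: 58
Frame 6: STRIKE. 10 + next two rolls (5+5) = 20. Cumulative: 78
Frame 7: SPARE (5+5=10). 10 + next roll (10) = 20. Cumulative: 98
Frame 8: STRIKE. 10 + next two rolls (10+7) = 27. Cumulative: 125
Frame 9: STRIKE. 10 + next two rolls (7+3) = 20. Cumulative: 145
Frame 10: SPARE. Sum of all frame-10 rolls (7+3+6) = 16. Cumulative: 161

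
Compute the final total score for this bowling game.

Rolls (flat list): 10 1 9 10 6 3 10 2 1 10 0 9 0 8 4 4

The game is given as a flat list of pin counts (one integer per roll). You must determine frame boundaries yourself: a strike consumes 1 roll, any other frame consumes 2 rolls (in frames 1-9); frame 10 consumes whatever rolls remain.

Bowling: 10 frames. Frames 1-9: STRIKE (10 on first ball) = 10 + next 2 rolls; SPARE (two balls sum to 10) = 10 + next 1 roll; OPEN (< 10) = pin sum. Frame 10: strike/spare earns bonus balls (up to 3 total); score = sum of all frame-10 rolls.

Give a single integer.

Answer: 128

Derivation:
Frame 1: STRIKE. 10 + next two rolls (1+9) = 20. Cumulative: 20
Frame 2: SPARE (1+9=10). 10 + next roll (10) = 20. Cumulative: 40
Frame 3: STRIKE. 10 + next two rolls (6+3) = 19. Cumulative: 59
Frame 4: OPEN (6+3=9). Cumulative: 68
Frame 5: STRIKE. 10 + next two rolls (2+1) = 13. Cumulative: 81
Frame 6: OPEN (2+1=3). Cumulative: 84
Frame 7: STRIKE. 10 + next two rolls (0+9) = 19. Cumulative: 103
Frame 8: OPEN (0+9=9). Cumulative: 112
Frame 9: OPEN (0+8=8). Cumulative: 120
Frame 10: OPEN. Sum of all frame-10 rolls (4+4) = 8. Cumulative: 128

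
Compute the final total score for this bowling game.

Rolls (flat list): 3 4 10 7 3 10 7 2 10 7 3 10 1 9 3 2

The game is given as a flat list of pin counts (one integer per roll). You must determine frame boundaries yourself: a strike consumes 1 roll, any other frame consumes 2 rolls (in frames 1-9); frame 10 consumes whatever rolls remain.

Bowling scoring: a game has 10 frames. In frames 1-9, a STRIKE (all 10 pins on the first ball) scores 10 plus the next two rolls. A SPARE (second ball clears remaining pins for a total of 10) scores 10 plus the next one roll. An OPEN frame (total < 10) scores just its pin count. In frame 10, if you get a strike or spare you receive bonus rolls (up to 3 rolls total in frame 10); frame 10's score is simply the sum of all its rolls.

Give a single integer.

Frame 1: OPEN (3+4=7). Cumulative: 7
Frame 2: STRIKE. 10 + next two rolls (7+3) = 20. Cumulative: 27
Frame 3: SPARE (7+3=10). 10 + next roll (10) = 20. Cumulative: 47
Frame 4: STRIKE. 10 + next two rolls (7+2) = 19. Cumulative: 66
Frame 5: OPEN (7+2=9). Cumulative: 75
Frame 6: STRIKE. 10 + next two rolls (7+3) = 20. Cumulative: 95
Frame 7: SPARE (7+3=10). 10 + next roll (10) = 20. Cumulative: 115
Frame 8: STRIKE. 10 + next two rolls (1+9) = 20. Cumulative: 135
Frame 9: SPARE (1+9=10). 10 + next roll (3) = 13. Cumulative: 148
Frame 10: OPEN. Sum of all frame-10 rolls (3+2) = 5. Cumulative: 153

Answer: 153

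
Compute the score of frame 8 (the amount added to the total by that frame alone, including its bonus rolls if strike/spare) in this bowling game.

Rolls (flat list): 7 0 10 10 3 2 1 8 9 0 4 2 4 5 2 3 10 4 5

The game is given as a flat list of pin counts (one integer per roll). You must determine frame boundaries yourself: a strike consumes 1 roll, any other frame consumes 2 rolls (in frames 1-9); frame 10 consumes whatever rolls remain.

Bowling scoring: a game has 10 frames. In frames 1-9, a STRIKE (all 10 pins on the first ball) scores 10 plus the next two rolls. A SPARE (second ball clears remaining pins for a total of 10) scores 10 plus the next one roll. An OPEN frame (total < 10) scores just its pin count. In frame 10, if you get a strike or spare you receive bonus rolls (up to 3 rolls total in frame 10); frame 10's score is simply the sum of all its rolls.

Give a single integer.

Frame 1: OPEN (7+0=7). Cumulative: 7
Frame 2: STRIKE. 10 + next two rolls (10+3) = 23. Cumulative: 30
Frame 3: STRIKE. 10 + next two rolls (3+2) = 15. Cumulative: 45
Frame 4: OPEN (3+2=5). Cumulative: 50
Frame 5: OPEN (1+8=9). Cumulative: 59
Frame 6: OPEN (9+0=9). Cumulative: 68
Frame 7: OPEN (4+2=6). Cumulative: 74
Frame 8: OPEN (4+5=9). Cumulative: 83
Frame 9: OPEN (2+3=5). Cumulative: 88
Frame 10: STRIKE. Sum of all frame-10 rolls (10+4+5) = 19. Cumulative: 107

Answer: 9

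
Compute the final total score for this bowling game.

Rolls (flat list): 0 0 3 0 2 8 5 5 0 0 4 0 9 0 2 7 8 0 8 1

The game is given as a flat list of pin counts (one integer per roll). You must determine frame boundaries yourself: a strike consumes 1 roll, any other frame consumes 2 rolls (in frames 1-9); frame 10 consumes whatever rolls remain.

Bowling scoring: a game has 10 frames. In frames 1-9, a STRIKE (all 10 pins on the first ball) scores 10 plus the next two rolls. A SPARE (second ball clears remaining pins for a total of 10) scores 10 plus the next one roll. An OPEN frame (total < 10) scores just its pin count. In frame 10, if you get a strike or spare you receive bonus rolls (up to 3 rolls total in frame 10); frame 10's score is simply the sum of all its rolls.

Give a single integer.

Answer: 67

Derivation:
Frame 1: OPEN (0+0=0). Cumulative: 0
Frame 2: OPEN (3+0=3). Cumulative: 3
Frame 3: SPARE (2+8=10). 10 + next roll (5) = 15. Cumulative: 18
Frame 4: SPARE (5+5=10). 10 + next roll (0) = 10. Cumulative: 28
Frame 5: OPEN (0+0=0). Cumulative: 28
Frame 6: OPEN (4+0=4). Cumulative: 32
Frame 7: OPEN (9+0=9). Cumulative: 41
Frame 8: OPEN (2+7=9). Cumulative: 50
Frame 9: OPEN (8+0=8). Cumulative: 58
Frame 10: OPEN. Sum of all frame-10 rolls (8+1) = 9. Cumulative: 67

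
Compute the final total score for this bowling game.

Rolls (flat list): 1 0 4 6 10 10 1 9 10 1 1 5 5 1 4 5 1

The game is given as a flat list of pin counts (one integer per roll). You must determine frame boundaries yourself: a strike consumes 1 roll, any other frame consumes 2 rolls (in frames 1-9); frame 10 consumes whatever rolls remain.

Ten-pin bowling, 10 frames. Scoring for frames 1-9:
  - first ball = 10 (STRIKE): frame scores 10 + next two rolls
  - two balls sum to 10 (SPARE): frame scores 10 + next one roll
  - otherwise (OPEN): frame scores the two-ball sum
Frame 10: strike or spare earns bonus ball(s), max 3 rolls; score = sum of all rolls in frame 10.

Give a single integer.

Frame 1: OPEN (1+0=1). Cumulative: 1
Frame 2: SPARE (4+6=10). 10 + next roll (10) = 20. Cumulative: 21
Frame 3: STRIKE. 10 + next two rolls (10+1) = 21. Cumulative: 42
Frame 4: STRIKE. 10 + next two rolls (1+9) = 20. Cumulative: 62
Frame 5: SPARE (1+9=10). 10 + next roll (10) = 20. Cumulative: 82
Frame 6: STRIKE. 10 + next two rolls (1+1) = 12. Cumulative: 94
Frame 7: OPEN (1+1=2). Cumulative: 96
Frame 8: SPARE (5+5=10). 10 + next roll (1) = 11. Cumulative: 107
Frame 9: OPEN (1+4=5). Cumulative: 112
Frame 10: OPEN. Sum of all frame-10 rolls (5+1) = 6. Cumulative: 118

Answer: 118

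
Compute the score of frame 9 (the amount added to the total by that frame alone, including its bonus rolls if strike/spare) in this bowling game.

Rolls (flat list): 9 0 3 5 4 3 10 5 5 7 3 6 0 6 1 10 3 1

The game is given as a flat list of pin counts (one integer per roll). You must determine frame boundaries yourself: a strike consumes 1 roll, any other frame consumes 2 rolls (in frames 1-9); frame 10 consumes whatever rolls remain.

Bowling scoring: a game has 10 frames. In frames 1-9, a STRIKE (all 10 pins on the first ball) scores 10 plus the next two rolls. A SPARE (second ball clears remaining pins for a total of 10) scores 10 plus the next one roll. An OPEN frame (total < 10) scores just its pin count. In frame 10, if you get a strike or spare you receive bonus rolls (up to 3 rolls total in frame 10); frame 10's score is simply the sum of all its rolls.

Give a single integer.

Frame 1: OPEN (9+0=9). Cumulative: 9
Frame 2: OPEN (3+5=8). Cumulative: 17
Frame 3: OPEN (4+3=7). Cumulative: 24
Frame 4: STRIKE. 10 + next two rolls (5+5) = 20. Cumulative: 44
Frame 5: SPARE (5+5=10). 10 + next roll (7) = 17. Cumulative: 61
Frame 6: SPARE (7+3=10). 10 + next roll (6) = 16. Cumulative: 77
Frame 7: OPEN (6+0=6). Cumulative: 83
Frame 8: OPEN (6+1=7). Cumulative: 90
Frame 9: STRIKE. 10 + next two rolls (3+1) = 14. Cumulative: 104
Frame 10: OPEN. Sum of all frame-10 rolls (3+1) = 4. Cumulative: 108

Answer: 14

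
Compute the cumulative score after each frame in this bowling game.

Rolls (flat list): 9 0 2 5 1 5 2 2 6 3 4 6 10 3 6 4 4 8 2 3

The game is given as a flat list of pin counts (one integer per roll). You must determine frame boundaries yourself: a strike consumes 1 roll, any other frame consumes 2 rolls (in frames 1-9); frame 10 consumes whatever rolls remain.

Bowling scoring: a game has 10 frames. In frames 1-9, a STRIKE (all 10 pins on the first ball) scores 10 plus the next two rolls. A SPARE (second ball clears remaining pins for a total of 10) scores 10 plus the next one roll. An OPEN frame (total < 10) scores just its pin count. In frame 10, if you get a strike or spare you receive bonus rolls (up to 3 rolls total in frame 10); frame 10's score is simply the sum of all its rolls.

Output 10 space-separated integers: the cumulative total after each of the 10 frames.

Answer: 9 16 22 26 35 55 74 83 91 104

Derivation:
Frame 1: OPEN (9+0=9). Cumulative: 9
Frame 2: OPEN (2+5=7). Cumulative: 16
Frame 3: OPEN (1+5=6). Cumulative: 22
Frame 4: OPEN (2+2=4). Cumulative: 26
Frame 5: OPEN (6+3=9). Cumulative: 35
Frame 6: SPARE (4+6=10). 10 + next roll (10) = 20. Cumulative: 55
Frame 7: STRIKE. 10 + next two rolls (3+6) = 19. Cumulative: 74
Frame 8: OPEN (3+6=9). Cumulative: 83
Frame 9: OPEN (4+4=8). Cumulative: 91
Frame 10: SPARE. Sum of all frame-10 rolls (8+2+3) = 13. Cumulative: 104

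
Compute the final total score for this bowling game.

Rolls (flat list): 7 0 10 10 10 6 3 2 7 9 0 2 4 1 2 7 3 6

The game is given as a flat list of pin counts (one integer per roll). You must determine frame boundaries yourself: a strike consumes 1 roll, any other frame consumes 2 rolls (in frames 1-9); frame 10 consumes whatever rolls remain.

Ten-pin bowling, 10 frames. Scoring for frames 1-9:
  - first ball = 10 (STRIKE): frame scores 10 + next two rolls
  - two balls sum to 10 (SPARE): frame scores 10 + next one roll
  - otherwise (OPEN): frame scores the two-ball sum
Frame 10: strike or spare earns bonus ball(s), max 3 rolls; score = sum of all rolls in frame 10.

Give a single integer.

Answer: 134

Derivation:
Frame 1: OPEN (7+0=7). Cumulative: 7
Frame 2: STRIKE. 10 + next two rolls (10+10) = 30. Cumulative: 37
Frame 3: STRIKE. 10 + next two rolls (10+6) = 26. Cumulative: 63
Frame 4: STRIKE. 10 + next two rolls (6+3) = 19. Cumulative: 82
Frame 5: OPEN (6+3=9). Cumulative: 91
Frame 6: OPEN (2+7=9). Cumulative: 100
Frame 7: OPEN (9+0=9). Cumulative: 109
Frame 8: OPEN (2+4=6). Cumulative: 115
Frame 9: OPEN (1+2=3). Cumulative: 118
Frame 10: SPARE. Sum of all frame-10 rolls (7+3+6) = 16. Cumulative: 134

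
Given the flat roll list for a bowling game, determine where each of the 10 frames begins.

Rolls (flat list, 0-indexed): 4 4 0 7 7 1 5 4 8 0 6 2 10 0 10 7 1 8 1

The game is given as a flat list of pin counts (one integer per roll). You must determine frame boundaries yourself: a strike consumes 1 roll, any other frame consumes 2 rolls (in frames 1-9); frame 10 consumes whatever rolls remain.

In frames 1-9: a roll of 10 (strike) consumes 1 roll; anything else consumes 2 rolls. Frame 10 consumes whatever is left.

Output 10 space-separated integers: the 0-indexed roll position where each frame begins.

Frame 1 starts at roll index 0: rolls=4,4 (sum=8), consumes 2 rolls
Frame 2 starts at roll index 2: rolls=0,7 (sum=7), consumes 2 rolls
Frame 3 starts at roll index 4: rolls=7,1 (sum=8), consumes 2 rolls
Frame 4 starts at roll index 6: rolls=5,4 (sum=9), consumes 2 rolls
Frame 5 starts at roll index 8: rolls=8,0 (sum=8), consumes 2 rolls
Frame 6 starts at roll index 10: rolls=6,2 (sum=8), consumes 2 rolls
Frame 7 starts at roll index 12: roll=10 (strike), consumes 1 roll
Frame 8 starts at roll index 13: rolls=0,10 (sum=10), consumes 2 rolls
Frame 9 starts at roll index 15: rolls=7,1 (sum=8), consumes 2 rolls
Frame 10 starts at roll index 17: 2 remaining rolls

Answer: 0 2 4 6 8 10 12 13 15 17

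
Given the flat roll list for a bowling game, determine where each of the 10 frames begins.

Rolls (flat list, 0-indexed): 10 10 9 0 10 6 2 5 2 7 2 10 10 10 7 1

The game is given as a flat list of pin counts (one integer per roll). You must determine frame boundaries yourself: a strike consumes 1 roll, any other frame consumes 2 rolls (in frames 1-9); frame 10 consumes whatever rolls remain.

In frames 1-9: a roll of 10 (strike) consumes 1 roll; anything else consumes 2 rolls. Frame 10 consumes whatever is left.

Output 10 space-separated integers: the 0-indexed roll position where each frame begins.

Answer: 0 1 2 4 5 7 9 11 12 13

Derivation:
Frame 1 starts at roll index 0: roll=10 (strike), consumes 1 roll
Frame 2 starts at roll index 1: roll=10 (strike), consumes 1 roll
Frame 3 starts at roll index 2: rolls=9,0 (sum=9), consumes 2 rolls
Frame 4 starts at roll index 4: roll=10 (strike), consumes 1 roll
Frame 5 starts at roll index 5: rolls=6,2 (sum=8), consumes 2 rolls
Frame 6 starts at roll index 7: rolls=5,2 (sum=7), consumes 2 rolls
Frame 7 starts at roll index 9: rolls=7,2 (sum=9), consumes 2 rolls
Frame 8 starts at roll index 11: roll=10 (strike), consumes 1 roll
Frame 9 starts at roll index 12: roll=10 (strike), consumes 1 roll
Frame 10 starts at roll index 13: 3 remaining rolls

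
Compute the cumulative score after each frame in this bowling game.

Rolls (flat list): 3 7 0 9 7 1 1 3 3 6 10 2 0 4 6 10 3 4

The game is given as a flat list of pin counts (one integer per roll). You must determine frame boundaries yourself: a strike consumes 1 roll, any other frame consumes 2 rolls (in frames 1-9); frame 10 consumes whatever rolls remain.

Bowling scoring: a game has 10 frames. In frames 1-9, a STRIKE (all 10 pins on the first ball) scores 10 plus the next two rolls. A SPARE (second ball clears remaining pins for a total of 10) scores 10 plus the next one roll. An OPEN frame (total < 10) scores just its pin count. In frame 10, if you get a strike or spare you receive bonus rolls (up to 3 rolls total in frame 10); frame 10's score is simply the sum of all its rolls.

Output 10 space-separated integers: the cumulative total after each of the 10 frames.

Frame 1: SPARE (3+7=10). 10 + next roll (0) = 10. Cumulative: 10
Frame 2: OPEN (0+9=9). Cumulative: 19
Frame 3: OPEN (7+1=8). Cumulative: 27
Frame 4: OPEN (1+3=4). Cumulative: 31
Frame 5: OPEN (3+6=9). Cumulative: 40
Frame 6: STRIKE. 10 + next two rolls (2+0) = 12. Cumulative: 52
Frame 7: OPEN (2+0=2). Cumulative: 54
Frame 8: SPARE (4+6=10). 10 + next roll (10) = 20. Cumulative: 74
Frame 9: STRIKE. 10 + next two rolls (3+4) = 17. Cumulative: 91
Frame 10: OPEN. Sum of all frame-10 rolls (3+4) = 7. Cumulative: 98

Answer: 10 19 27 31 40 52 54 74 91 98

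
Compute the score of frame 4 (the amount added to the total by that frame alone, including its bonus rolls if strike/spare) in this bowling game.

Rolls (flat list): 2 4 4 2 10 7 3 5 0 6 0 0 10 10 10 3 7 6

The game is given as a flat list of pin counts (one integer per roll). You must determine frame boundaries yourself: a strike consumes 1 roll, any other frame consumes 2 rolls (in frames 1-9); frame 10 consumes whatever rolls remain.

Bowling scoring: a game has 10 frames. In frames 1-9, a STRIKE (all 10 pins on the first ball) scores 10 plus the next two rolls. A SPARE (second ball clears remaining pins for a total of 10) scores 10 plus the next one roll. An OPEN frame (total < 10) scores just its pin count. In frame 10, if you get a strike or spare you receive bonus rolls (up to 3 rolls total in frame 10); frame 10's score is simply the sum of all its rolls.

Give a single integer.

Frame 1: OPEN (2+4=6). Cumulative: 6
Frame 2: OPEN (4+2=6). Cumulative: 12
Frame 3: STRIKE. 10 + next two rolls (7+3) = 20. Cumulative: 32
Frame 4: SPARE (7+3=10). 10 + next roll (5) = 15. Cumulative: 47
Frame 5: OPEN (5+0=5). Cumulative: 52
Frame 6: OPEN (6+0=6). Cumulative: 58

Answer: 15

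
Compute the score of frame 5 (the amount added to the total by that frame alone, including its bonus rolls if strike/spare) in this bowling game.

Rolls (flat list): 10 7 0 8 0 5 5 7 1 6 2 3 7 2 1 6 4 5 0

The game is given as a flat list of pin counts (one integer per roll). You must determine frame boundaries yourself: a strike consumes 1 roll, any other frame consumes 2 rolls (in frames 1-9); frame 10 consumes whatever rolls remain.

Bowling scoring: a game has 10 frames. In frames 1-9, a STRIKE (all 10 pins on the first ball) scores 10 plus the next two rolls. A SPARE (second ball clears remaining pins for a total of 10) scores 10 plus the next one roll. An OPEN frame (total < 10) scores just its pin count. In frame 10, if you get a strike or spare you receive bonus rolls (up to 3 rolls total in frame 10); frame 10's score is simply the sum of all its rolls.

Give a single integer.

Answer: 8

Derivation:
Frame 1: STRIKE. 10 + next two rolls (7+0) = 17. Cumulative: 17
Frame 2: OPEN (7+0=7). Cumulative: 24
Frame 3: OPEN (8+0=8). Cumulative: 32
Frame 4: SPARE (5+5=10). 10 + next roll (7) = 17. Cumulative: 49
Frame 5: OPEN (7+1=8). Cumulative: 57
Frame 6: OPEN (6+2=8). Cumulative: 65
Frame 7: SPARE (3+7=10). 10 + next roll (2) = 12. Cumulative: 77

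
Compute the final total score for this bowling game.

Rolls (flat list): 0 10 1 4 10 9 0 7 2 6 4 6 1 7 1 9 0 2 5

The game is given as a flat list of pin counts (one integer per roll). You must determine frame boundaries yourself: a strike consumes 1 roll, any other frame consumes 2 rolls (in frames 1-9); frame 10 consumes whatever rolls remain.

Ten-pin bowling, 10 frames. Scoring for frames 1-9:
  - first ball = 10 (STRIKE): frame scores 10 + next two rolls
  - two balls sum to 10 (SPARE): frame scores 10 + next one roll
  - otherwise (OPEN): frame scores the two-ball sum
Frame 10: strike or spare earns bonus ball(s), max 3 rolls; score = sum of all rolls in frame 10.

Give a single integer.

Answer: 100

Derivation:
Frame 1: SPARE (0+10=10). 10 + next roll (1) = 11. Cumulative: 11
Frame 2: OPEN (1+4=5). Cumulative: 16
Frame 3: STRIKE. 10 + next two rolls (9+0) = 19. Cumulative: 35
Frame 4: OPEN (9+0=9). Cumulative: 44
Frame 5: OPEN (7+2=9). Cumulative: 53
Frame 6: SPARE (6+4=10). 10 + next roll (6) = 16. Cumulative: 69
Frame 7: OPEN (6+1=7). Cumulative: 76
Frame 8: OPEN (7+1=8). Cumulative: 84
Frame 9: OPEN (9+0=9). Cumulative: 93
Frame 10: OPEN. Sum of all frame-10 rolls (2+5) = 7. Cumulative: 100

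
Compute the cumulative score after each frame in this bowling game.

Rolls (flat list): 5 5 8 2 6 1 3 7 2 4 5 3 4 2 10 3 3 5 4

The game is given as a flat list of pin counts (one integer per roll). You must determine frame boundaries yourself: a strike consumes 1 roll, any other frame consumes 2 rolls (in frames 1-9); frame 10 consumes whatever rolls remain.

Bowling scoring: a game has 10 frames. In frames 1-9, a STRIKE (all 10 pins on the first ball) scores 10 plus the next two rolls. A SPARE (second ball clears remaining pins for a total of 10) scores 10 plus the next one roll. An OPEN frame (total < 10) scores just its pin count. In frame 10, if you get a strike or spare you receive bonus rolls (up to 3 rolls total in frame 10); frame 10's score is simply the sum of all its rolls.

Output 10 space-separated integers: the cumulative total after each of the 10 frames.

Frame 1: SPARE (5+5=10). 10 + next roll (8) = 18. Cumulative: 18
Frame 2: SPARE (8+2=10). 10 + next roll (6) = 16. Cumulative: 34
Frame 3: OPEN (6+1=7). Cumulative: 41
Frame 4: SPARE (3+7=10). 10 + next roll (2) = 12. Cumulative: 53
Frame 5: OPEN (2+4=6). Cumulative: 59
Frame 6: OPEN (5+3=8). Cumulative: 67
Frame 7: OPEN (4+2=6). Cumulative: 73
Frame 8: STRIKE. 10 + next two rolls (3+3) = 16. Cumulative: 89
Frame 9: OPEN (3+3=6). Cumulative: 95
Frame 10: OPEN. Sum of all frame-10 rolls (5+4) = 9. Cumulative: 104

Answer: 18 34 41 53 59 67 73 89 95 104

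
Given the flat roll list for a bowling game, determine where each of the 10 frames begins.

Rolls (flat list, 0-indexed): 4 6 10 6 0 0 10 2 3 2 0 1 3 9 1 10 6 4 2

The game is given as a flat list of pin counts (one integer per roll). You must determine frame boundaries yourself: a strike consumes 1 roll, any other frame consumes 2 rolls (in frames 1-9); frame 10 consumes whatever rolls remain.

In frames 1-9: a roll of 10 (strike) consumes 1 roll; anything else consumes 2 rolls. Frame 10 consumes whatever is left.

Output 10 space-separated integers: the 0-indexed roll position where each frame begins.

Frame 1 starts at roll index 0: rolls=4,6 (sum=10), consumes 2 rolls
Frame 2 starts at roll index 2: roll=10 (strike), consumes 1 roll
Frame 3 starts at roll index 3: rolls=6,0 (sum=6), consumes 2 rolls
Frame 4 starts at roll index 5: rolls=0,10 (sum=10), consumes 2 rolls
Frame 5 starts at roll index 7: rolls=2,3 (sum=5), consumes 2 rolls
Frame 6 starts at roll index 9: rolls=2,0 (sum=2), consumes 2 rolls
Frame 7 starts at roll index 11: rolls=1,3 (sum=4), consumes 2 rolls
Frame 8 starts at roll index 13: rolls=9,1 (sum=10), consumes 2 rolls
Frame 9 starts at roll index 15: roll=10 (strike), consumes 1 roll
Frame 10 starts at roll index 16: 3 remaining rolls

Answer: 0 2 3 5 7 9 11 13 15 16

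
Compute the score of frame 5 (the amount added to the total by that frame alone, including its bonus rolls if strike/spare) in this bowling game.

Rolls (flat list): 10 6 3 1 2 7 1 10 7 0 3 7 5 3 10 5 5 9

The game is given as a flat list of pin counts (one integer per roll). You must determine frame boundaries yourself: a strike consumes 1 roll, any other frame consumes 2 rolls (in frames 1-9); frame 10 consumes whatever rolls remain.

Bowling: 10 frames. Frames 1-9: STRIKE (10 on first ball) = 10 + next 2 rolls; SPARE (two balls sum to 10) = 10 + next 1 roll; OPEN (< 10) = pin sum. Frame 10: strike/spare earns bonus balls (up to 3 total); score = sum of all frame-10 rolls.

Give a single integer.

Answer: 17

Derivation:
Frame 1: STRIKE. 10 + next two rolls (6+3) = 19. Cumulative: 19
Frame 2: OPEN (6+3=9). Cumulative: 28
Frame 3: OPEN (1+2=3). Cumulative: 31
Frame 4: OPEN (7+1=8). Cumulative: 39
Frame 5: STRIKE. 10 + next two rolls (7+0) = 17. Cumulative: 56
Frame 6: OPEN (7+0=7). Cumulative: 63
Frame 7: SPARE (3+7=10). 10 + next roll (5) = 15. Cumulative: 78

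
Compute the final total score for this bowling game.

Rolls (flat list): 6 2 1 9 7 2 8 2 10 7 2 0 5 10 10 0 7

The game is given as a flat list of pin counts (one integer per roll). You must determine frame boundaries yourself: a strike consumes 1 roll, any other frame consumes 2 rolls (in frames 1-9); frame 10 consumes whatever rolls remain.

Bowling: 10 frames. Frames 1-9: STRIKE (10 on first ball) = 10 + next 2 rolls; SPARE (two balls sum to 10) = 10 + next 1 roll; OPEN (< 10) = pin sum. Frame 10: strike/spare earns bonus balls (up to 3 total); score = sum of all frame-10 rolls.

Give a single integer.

Answer: 131

Derivation:
Frame 1: OPEN (6+2=8). Cumulative: 8
Frame 2: SPARE (1+9=10). 10 + next roll (7) = 17. Cumulative: 25
Frame 3: OPEN (7+2=9). Cumulative: 34
Frame 4: SPARE (8+2=10). 10 + next roll (10) = 20. Cumulative: 54
Frame 5: STRIKE. 10 + next two rolls (7+2) = 19. Cumulative: 73
Frame 6: OPEN (7+2=9). Cumulative: 82
Frame 7: OPEN (0+5=5). Cumulative: 87
Frame 8: STRIKE. 10 + next two rolls (10+0) = 20. Cumulative: 107
Frame 9: STRIKE. 10 + next two rolls (0+7) = 17. Cumulative: 124
Frame 10: OPEN. Sum of all frame-10 rolls (0+7) = 7. Cumulative: 131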